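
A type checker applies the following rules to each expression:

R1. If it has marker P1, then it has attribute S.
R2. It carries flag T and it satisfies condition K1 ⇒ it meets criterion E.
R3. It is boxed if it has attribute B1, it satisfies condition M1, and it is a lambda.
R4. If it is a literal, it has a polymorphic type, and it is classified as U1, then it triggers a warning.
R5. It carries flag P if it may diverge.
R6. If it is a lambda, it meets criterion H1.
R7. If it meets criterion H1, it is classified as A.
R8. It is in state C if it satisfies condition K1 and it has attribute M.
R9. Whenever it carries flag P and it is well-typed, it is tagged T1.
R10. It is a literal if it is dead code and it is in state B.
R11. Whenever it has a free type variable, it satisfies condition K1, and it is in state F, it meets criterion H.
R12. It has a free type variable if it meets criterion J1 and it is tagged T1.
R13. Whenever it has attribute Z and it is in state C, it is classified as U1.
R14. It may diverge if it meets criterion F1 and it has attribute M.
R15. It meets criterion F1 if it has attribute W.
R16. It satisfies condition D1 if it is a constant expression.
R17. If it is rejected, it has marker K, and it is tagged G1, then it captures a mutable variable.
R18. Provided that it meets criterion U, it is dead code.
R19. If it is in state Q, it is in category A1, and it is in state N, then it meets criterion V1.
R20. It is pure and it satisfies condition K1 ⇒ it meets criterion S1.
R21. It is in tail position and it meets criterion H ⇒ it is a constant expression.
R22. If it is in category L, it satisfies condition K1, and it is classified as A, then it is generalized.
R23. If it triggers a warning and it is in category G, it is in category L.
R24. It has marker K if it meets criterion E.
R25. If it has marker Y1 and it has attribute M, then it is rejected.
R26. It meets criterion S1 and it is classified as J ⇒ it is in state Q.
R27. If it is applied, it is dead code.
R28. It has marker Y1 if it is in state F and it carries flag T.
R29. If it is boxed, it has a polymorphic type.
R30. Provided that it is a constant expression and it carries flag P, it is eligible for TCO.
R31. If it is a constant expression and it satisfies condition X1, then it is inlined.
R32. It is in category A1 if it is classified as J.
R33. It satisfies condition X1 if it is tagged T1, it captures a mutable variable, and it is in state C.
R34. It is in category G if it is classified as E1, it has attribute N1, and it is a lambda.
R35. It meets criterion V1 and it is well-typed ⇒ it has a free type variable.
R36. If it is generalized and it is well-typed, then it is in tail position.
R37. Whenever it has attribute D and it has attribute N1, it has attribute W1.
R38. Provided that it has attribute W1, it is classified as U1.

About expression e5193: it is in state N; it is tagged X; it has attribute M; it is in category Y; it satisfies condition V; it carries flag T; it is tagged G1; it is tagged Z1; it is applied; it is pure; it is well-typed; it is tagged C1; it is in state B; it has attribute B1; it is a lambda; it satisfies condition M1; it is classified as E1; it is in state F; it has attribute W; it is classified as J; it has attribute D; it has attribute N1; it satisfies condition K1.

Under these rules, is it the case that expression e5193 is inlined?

Yes

By R2 (it carries flag T, it satisfies condition K1): it meets criterion E.
By R3 (it has attribute B1, it satisfies condition M1, it is a lambda): it is boxed.
By R6 (it is a lambda): it meets criterion H1.
By R7 (it meets criterion H1): it is classified as A.
By R8 (it satisfies condition K1, it has attribute M): it is in state C.
By R15 (it has attribute W): it meets criterion F1.
By R20 (it is pure, it satisfies condition K1): it meets criterion S1.
By R24 (it meets criterion E): it has marker K.
By R26 (it meets criterion S1, it is classified as J): it is in state Q.
By R27 (it is applied): it is dead code.
By R28 (it is in state F, it carries flag T): it has marker Y1.
By R29 (it is boxed): it has a polymorphic type.
By R32 (it is classified as J): it is in category A1.
By R34 (it is classified as E1, it has attribute N1, it is a lambda): it is in category G.
By R37 (it has attribute D, it has attribute N1): it has attribute W1.
By R38 (it has attribute W1): it is classified as U1.
By R10 (it is dead code, it is in state B): it is a literal.
By R14 (it meets criterion F1, it has attribute M): it may diverge.
By R19 (it is in state Q, it is in category A1, it is in state N): it meets criterion V1.
By R25 (it has marker Y1, it has attribute M): it is rejected.
By R35 (it meets criterion V1, it is well-typed): it has a free type variable.
By R4 (it is a literal, it has a polymorphic type, it is classified as U1): it triggers a warning.
By R5 (it may diverge): it carries flag P.
By R9 (it carries flag P, it is well-typed): it is tagged T1.
By R11 (it has a free type variable, it satisfies condition K1, it is in state F): it meets criterion H.
By R17 (it is rejected, it has marker K, it is tagged G1): it captures a mutable variable.
By R23 (it triggers a warning, it is in category G): it is in category L.
By R33 (it is tagged T1, it captures a mutable variable, it is in state C): it satisfies condition X1.
By R22 (it is in category L, it satisfies condition K1, it is classified as A): it is generalized.
By R36 (it is generalized, it is well-typed): it is in tail position.
By R21 (it is in tail position, it meets criterion H): it is a constant expression.
By R31 (it is a constant expression, it satisfies condition X1): it is inlined.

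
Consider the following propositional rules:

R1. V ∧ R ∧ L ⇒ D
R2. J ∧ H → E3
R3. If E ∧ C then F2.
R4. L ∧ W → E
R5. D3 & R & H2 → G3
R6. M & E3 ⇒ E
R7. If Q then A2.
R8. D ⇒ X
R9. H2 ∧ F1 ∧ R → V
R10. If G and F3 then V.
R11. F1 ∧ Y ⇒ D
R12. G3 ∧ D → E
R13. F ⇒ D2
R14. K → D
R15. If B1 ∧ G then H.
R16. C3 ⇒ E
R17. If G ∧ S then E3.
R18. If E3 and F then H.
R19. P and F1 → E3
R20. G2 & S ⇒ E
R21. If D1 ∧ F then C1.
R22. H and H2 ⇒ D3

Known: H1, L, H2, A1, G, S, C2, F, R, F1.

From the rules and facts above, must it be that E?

Yes

V  (by R9: H2, F1, R)
E3  (by R17: G, S)
H  (by R18: E3, F)
D3  (by R22: H, H2)
D  (by R1: V, R, L)
G3  (by R5: D3, R, H2)
E  (by R12: G3, D)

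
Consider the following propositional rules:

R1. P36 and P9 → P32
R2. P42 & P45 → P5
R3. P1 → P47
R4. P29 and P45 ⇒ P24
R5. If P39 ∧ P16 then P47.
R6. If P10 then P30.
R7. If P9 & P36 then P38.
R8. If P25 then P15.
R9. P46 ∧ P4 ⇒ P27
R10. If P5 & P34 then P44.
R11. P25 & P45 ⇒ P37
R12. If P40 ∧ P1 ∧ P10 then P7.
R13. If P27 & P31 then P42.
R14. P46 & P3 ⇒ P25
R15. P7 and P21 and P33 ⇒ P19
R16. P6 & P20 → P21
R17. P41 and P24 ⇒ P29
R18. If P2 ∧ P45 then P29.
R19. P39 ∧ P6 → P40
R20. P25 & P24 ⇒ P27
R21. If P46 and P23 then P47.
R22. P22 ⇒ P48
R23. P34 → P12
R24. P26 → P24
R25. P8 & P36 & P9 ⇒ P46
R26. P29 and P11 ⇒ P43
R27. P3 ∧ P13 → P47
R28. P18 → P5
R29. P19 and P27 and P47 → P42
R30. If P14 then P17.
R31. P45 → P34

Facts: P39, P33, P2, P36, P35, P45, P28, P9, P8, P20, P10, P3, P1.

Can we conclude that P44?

No

Forward chaining from the given facts derives: P32, P47, P30, P38, P29, P46, P34, P24, P25, P27, P12, P15, P37.
The only rule concluding P44 is R10, which needs P5; that is never established.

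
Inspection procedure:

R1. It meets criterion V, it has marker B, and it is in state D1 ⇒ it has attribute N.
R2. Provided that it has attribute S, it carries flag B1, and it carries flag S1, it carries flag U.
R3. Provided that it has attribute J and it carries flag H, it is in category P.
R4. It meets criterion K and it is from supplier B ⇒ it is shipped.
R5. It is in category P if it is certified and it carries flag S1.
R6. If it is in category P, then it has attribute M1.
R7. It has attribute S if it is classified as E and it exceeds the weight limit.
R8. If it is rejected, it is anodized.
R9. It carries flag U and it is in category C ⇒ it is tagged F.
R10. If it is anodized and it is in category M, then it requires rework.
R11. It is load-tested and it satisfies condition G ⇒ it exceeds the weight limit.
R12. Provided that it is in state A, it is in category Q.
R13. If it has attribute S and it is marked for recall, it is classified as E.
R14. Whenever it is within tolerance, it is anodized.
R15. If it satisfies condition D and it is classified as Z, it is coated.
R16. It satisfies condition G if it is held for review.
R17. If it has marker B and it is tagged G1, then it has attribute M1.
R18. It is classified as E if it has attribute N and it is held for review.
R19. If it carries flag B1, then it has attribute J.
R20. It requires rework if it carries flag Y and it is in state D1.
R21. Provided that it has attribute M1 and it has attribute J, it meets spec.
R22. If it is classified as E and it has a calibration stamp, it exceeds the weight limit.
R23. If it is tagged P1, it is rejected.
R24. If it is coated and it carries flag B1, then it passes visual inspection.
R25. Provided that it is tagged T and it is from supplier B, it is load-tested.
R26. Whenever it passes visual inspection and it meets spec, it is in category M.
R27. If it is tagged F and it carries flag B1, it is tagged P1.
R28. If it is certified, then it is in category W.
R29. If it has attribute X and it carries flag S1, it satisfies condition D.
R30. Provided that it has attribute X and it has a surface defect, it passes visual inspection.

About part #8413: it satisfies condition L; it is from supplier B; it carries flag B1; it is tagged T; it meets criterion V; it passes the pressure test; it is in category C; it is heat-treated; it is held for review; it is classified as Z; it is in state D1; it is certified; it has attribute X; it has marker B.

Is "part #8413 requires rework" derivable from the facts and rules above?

Forward chaining from the given facts derives: has attribute N, satisfies condition G, is classified as E, has attribute J, is load-tested, is in category W, exceeds the weight limit, has attribute S.
Rules concluding "it requires rework": R10 needs "it is anodized"; R20 needs "it carries flag Y" — none of these are established.

No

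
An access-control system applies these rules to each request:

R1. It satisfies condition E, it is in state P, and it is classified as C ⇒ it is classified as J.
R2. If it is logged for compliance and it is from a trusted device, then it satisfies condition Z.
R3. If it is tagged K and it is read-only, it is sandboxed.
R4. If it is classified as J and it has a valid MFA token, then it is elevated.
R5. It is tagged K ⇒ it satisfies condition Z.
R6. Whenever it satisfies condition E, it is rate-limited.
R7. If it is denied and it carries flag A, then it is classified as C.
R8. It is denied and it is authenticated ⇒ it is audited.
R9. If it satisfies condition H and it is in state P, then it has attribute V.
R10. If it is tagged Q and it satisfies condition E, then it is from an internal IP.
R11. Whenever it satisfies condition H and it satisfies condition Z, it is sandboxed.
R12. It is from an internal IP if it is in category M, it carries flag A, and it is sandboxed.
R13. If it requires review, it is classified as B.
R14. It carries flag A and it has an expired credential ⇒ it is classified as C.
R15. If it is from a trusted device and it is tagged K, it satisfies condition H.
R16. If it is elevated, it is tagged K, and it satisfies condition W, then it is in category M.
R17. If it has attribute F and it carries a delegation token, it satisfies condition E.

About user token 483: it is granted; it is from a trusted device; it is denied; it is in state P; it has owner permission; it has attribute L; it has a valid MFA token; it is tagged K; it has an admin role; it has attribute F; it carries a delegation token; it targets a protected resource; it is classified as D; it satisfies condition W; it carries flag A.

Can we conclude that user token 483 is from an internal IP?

Yes

By R5 (it is tagged K): it satisfies condition Z.
By R7 (it is denied, it carries flag A): it is classified as C.
By R15 (it is from a trusted device, it is tagged K): it satisfies condition H.
By R17 (it has attribute F, it carries a delegation token): it satisfies condition E.
By R1 (it satisfies condition E, it is in state P, it is classified as C): it is classified as J.
By R4 (it is classified as J, it has a valid MFA token): it is elevated.
By R11 (it satisfies condition H, it satisfies condition Z): it is sandboxed.
By R16 (it is elevated, it is tagged K, it satisfies condition W): it is in category M.
By R12 (it is in category M, it carries flag A, it is sandboxed): it is from an internal IP.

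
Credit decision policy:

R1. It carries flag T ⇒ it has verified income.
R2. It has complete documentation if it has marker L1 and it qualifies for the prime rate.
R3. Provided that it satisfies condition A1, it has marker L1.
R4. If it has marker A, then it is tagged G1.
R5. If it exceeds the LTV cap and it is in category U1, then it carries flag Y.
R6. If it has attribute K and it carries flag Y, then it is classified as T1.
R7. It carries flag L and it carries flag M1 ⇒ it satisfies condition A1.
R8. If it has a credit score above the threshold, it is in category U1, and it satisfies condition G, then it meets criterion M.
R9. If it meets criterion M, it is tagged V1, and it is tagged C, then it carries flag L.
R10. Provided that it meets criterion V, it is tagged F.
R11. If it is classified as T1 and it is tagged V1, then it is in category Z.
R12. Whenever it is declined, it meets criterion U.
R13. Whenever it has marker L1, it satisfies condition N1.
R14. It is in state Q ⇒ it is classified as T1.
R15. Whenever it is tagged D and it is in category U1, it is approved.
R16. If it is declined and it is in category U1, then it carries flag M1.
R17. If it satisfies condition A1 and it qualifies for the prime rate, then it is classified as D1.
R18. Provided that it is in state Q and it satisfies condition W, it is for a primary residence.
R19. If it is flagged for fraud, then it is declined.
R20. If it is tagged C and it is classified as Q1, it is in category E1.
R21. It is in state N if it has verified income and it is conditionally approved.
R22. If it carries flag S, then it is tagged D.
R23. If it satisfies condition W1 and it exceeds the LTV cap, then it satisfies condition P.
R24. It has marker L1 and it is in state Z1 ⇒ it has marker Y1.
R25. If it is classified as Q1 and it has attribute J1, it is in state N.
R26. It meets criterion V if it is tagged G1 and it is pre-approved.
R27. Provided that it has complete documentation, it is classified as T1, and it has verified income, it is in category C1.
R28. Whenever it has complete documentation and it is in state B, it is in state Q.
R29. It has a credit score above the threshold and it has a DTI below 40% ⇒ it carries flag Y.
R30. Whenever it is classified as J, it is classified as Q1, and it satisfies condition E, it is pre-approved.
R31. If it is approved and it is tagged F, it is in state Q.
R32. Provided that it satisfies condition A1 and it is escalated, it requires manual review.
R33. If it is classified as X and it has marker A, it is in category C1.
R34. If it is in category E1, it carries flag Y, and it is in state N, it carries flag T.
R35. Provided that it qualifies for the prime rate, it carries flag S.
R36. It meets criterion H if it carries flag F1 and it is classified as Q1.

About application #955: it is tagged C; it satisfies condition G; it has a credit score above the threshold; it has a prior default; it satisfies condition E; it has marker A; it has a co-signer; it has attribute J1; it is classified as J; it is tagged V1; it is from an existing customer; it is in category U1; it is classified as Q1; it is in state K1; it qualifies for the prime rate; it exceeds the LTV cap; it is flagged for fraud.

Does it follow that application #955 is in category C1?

Yes

By R4 (it has marker A): it is tagged G1.
By R5 (it exceeds the LTV cap, it is in category U1): it carries flag Y.
By R8 (it has a credit score above the threshold, it is in category U1, it satisfies condition G): it meets criterion M.
By R9 (it meets criterion M, it is tagged V1, it is tagged C): it carries flag L.
By R19 (it is flagged for fraud): it is declined.
By R20 (it is tagged C, it is classified as Q1): it is in category E1.
By R25 (it is classified as Q1, it has attribute J1): it is in state N.
By R30 (it is classified as J, it is classified as Q1, it satisfies condition E): it is pre-approved.
By R34 (it is in category E1, it carries flag Y, it is in state N): it carries flag T.
By R35 (it qualifies for the prime rate): it carries flag S.
By R1 (it carries flag T): it has verified income.
By R16 (it is declined, it is in category U1): it carries flag M1.
By R22 (it carries flag S): it is tagged D.
By R26 (it is tagged G1, it is pre-approved): it meets criterion V.
By R7 (it carries flag L, it carries flag M1): it satisfies condition A1.
By R10 (it meets criterion V): it is tagged F.
By R15 (it is tagged D, it is in category U1): it is approved.
By R31 (it is approved, it is tagged F): it is in state Q.
By R3 (it satisfies condition A1): it has marker L1.
By R14 (it is in state Q): it is classified as T1.
By R2 (it has marker L1, it qualifies for the prime rate): it has complete documentation.
By R27 (it has complete documentation, it is classified as T1, it has verified income): it is in category C1.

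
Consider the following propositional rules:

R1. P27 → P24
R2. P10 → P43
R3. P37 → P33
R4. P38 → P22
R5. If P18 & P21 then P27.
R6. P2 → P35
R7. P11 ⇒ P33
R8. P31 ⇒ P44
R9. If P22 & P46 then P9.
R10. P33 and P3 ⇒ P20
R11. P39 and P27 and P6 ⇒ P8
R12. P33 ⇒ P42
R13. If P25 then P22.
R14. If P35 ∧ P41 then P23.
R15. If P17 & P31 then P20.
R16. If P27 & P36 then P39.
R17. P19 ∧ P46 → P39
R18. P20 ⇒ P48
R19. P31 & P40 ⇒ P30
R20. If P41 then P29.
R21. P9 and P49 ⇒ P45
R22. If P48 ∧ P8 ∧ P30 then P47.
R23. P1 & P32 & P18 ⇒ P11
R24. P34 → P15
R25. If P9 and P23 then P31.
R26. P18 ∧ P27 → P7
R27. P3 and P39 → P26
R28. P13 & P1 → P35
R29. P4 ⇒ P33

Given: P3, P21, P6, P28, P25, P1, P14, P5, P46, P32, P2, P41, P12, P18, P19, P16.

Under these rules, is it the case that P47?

Forward chaining from the given facts derives: P27, P35, P22, P23, P39, P29, P11, P7, P26, P24, P33, P9, P20, P8, P42, P48, P31, P44.
The only rule concluding P47 is R22, which needs P30; that is never established.

No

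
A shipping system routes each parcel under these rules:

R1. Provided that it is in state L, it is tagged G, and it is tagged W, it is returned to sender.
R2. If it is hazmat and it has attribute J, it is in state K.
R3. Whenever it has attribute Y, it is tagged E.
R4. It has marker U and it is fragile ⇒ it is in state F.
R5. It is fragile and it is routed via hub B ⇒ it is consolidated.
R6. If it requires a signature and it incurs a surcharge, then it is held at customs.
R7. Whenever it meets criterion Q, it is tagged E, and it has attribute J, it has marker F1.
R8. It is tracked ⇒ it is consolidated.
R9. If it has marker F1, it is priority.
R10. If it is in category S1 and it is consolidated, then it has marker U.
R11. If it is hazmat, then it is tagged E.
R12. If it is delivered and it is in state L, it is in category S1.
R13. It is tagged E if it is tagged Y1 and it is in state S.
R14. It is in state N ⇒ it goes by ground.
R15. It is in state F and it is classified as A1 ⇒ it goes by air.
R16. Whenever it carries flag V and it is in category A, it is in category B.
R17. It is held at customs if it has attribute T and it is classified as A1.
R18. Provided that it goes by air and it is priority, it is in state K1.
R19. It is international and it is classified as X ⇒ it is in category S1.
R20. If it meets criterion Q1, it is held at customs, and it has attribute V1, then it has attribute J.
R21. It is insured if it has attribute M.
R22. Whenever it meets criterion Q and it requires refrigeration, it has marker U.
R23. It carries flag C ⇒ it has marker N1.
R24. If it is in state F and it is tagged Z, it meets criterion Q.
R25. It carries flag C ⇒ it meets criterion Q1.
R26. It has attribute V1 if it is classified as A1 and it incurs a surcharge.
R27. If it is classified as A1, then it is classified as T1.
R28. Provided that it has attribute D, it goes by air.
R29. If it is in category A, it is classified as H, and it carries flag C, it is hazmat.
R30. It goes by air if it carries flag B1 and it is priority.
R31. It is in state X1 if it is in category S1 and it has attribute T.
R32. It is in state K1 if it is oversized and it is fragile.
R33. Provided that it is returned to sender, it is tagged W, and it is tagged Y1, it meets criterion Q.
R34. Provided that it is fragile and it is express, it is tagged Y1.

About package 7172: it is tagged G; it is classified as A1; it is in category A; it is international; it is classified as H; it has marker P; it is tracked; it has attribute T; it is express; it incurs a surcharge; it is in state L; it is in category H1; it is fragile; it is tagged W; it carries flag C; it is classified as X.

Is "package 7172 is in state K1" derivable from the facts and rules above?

Yes

By R1 (it is in state L, it is tagged G, it is tagged W): it is returned to sender.
By R8 (it is tracked): it is consolidated.
By R17 (it has attribute T, it is classified as A1): it is held at customs.
By R19 (it is international, it is classified as X): it is in category S1.
By R25 (it carries flag C): it meets criterion Q1.
By R26 (it is classified as A1, it incurs a surcharge): it has attribute V1.
By R29 (it is in category A, it is classified as H, it carries flag C): it is hazmat.
By R34 (it is fragile, it is express): it is tagged Y1.
By R10 (it is in category S1, it is consolidated): it has marker U.
By R11 (it is hazmat): it is tagged E.
By R20 (it meets criterion Q1, it is held at customs, it has attribute V1): it has attribute J.
By R33 (it is returned to sender, it is tagged W, it is tagged Y1): it meets criterion Q.
By R4 (it has marker U, it is fragile): it is in state F.
By R7 (it meets criterion Q, it is tagged E, it has attribute J): it has marker F1.
By R9 (it has marker F1): it is priority.
By R15 (it is in state F, it is classified as A1): it goes by air.
By R18 (it goes by air, it is priority): it is in state K1.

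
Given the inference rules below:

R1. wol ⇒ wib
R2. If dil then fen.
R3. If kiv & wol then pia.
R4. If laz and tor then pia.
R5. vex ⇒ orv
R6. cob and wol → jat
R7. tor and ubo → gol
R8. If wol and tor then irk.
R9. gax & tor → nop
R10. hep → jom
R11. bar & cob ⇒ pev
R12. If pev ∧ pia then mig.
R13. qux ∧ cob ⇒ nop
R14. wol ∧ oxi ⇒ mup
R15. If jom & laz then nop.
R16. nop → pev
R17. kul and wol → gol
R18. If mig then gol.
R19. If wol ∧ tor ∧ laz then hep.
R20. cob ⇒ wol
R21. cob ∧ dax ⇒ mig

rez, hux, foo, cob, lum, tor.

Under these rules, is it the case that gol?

Forward chaining from the given facts derives: wol, wib, jat, irk.
Rules concluding gol: R7 needs ubo; R17 needs kul; R18 needs mig — none of these are established.

No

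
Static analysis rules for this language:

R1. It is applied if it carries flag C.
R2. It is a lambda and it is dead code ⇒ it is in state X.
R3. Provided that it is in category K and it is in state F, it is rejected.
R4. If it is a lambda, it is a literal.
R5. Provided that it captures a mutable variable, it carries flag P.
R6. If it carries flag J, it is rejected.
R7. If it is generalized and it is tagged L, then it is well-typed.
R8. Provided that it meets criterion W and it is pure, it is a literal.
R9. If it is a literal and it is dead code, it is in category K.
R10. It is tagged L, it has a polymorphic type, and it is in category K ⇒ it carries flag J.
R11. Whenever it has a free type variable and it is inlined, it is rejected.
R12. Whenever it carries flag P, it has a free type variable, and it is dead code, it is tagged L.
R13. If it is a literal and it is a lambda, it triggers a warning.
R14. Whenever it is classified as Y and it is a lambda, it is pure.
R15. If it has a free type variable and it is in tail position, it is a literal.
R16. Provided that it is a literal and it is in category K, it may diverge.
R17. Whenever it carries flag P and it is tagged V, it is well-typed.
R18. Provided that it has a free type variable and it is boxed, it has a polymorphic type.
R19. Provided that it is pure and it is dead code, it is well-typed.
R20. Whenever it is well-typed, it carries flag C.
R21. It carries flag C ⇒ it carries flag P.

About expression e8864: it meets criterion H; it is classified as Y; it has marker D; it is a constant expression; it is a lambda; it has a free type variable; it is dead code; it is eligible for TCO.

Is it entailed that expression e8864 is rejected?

No

Forward chaining from the given facts derives: is in state X, is a literal, is in category K, triggers a warning, is pure, may diverge, is well-typed, carries flag C, carries flag P, is applied, is tagged L.
Rules concluding "it is rejected": R3 needs "it is in state F"; R6 needs "it carries flag J"; R11 needs "it is inlined" — none of these are established.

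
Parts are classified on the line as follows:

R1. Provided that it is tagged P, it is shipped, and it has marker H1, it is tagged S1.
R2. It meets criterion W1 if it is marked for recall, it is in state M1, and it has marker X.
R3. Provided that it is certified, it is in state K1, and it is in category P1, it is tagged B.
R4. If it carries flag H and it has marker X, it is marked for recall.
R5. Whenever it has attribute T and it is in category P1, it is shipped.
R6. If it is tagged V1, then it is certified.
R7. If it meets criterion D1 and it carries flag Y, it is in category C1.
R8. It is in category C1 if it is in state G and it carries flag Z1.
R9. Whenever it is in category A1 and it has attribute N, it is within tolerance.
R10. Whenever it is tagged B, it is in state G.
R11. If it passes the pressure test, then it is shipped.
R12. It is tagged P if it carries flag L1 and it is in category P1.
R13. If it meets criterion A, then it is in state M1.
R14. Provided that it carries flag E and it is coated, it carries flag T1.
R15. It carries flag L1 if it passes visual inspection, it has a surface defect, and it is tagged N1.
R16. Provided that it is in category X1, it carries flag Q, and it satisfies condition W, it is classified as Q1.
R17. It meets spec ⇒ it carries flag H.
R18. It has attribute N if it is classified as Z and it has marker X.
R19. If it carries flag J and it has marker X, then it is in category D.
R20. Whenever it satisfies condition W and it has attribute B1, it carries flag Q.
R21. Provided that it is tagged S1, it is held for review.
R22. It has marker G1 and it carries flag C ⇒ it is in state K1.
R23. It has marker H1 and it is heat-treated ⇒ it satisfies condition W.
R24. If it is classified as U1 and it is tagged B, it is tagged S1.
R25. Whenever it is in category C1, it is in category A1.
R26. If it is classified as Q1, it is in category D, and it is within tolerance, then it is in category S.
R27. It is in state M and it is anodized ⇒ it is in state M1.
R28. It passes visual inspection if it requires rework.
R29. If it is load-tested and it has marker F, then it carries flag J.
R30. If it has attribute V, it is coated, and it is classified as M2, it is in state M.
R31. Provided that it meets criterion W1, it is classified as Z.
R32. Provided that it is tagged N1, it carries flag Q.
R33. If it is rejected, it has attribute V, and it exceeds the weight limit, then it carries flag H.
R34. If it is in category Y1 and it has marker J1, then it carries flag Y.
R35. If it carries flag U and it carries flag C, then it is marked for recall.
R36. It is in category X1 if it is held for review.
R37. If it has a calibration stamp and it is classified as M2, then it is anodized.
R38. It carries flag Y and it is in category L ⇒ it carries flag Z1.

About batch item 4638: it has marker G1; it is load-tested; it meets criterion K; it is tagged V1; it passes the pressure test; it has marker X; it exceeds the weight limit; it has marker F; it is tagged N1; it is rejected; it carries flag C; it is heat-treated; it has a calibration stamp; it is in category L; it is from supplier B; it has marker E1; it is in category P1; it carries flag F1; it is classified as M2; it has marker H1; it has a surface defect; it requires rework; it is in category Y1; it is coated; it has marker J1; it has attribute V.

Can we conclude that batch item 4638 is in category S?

By R6 (it is tagged V1): it is certified.
By R11 (it passes the pressure test): it is shipped.
By R22 (it has marker G1, it carries flag C): it is in state K1.
By R23 (it has marker H1, it is heat-treated): it satisfies condition W.
By R28 (it requires rework): it passes visual inspection.
By R29 (it is load-tested, it has marker F): it carries flag J.
By R30 (it has attribute V, it is coated, it is classified as M2): it is in state M.
By R32 (it is tagged N1): it carries flag Q.
By R33 (it is rejected, it has attribute V, it exceeds the weight limit): it carries flag H.
By R34 (it is in category Y1, it has marker J1): it carries flag Y.
By R37 (it has a calibration stamp, it is classified as M2): it is anodized.
By R38 (it carries flag Y, it is in category L): it carries flag Z1.
By R3 (it is certified, it is in state K1, it is in category P1): it is tagged B.
By R4 (it carries flag H, it has marker X): it is marked for recall.
By R10 (it is tagged B): it is in state G.
By R15 (it passes visual inspection, it has a surface defect, it is tagged N1): it carries flag L1.
By R19 (it carries flag J, it has marker X): it is in category D.
By R27 (it is in state M, it is anodized): it is in state M1.
By R2 (it is marked for recall, it is in state M1, it has marker X): it meets criterion W1.
By R8 (it is in state G, it carries flag Z1): it is in category C1.
By R12 (it carries flag L1, it is in category P1): it is tagged P.
By R25 (it is in category C1): it is in category A1.
By R31 (it meets criterion W1): it is classified as Z.
By R1 (it is tagged P, it is shipped, it has marker H1): it is tagged S1.
By R18 (it is classified as Z, it has marker X): it has attribute N.
By R21 (it is tagged S1): it is held for review.
By R36 (it is held for review): it is in category X1.
By R9 (it is in category A1, it has attribute N): it is within tolerance.
By R16 (it is in category X1, it carries flag Q, it satisfies condition W): it is classified as Q1.
By R26 (it is classified as Q1, it is in category D, it is within tolerance): it is in category S.

Yes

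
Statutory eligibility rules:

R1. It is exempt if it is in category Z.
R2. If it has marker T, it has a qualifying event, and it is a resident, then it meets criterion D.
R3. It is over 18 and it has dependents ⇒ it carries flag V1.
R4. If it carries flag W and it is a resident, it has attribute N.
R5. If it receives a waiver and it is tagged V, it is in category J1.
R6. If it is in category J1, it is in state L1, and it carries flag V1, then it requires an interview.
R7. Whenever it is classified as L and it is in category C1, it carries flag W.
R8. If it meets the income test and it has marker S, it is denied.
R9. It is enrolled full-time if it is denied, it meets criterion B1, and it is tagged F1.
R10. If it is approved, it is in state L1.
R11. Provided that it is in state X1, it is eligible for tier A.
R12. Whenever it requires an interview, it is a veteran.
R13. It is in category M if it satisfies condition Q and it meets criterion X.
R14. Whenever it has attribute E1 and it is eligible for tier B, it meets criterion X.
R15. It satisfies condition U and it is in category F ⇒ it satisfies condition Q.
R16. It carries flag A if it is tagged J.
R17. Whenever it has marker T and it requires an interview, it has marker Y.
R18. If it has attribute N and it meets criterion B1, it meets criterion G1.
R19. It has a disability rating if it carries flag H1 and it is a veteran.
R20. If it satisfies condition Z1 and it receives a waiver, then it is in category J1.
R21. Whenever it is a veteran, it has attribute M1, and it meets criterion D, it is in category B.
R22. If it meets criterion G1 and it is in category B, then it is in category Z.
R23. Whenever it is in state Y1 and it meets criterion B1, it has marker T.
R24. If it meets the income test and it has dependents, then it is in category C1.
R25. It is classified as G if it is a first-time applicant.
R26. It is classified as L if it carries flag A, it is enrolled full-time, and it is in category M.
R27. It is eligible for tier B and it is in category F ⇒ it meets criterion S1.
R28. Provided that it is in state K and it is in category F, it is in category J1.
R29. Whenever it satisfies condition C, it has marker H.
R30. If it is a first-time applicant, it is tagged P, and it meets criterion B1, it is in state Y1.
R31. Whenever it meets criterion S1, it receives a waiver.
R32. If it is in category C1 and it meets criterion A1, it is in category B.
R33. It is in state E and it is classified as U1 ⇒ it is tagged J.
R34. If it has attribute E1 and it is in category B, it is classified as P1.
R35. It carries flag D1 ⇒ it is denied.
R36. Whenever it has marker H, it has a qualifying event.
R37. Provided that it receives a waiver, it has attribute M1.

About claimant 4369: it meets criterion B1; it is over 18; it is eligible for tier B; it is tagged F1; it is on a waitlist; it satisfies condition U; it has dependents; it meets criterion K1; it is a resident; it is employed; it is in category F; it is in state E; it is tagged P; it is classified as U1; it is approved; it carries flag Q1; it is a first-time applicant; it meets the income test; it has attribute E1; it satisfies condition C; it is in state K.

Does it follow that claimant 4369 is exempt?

Forward chaining from the given facts derives: carries flag V1, is in state L1, meets criterion X, satisfies condition Q, is in category C1, is classified as G, meets criterion S1, is in category J1, has marker H, is in state Y1, receives a waiver, is tagged J, has a qualifying event, has attribute M1, requires an interview, is a veteran, is in category M, carries flag A, has marker T, meets criterion D, has marker Y, is in category B, is classified as P1.
The only rule concluding "it is exempt" is R1, which needs "it is in category Z"; that is never established.

No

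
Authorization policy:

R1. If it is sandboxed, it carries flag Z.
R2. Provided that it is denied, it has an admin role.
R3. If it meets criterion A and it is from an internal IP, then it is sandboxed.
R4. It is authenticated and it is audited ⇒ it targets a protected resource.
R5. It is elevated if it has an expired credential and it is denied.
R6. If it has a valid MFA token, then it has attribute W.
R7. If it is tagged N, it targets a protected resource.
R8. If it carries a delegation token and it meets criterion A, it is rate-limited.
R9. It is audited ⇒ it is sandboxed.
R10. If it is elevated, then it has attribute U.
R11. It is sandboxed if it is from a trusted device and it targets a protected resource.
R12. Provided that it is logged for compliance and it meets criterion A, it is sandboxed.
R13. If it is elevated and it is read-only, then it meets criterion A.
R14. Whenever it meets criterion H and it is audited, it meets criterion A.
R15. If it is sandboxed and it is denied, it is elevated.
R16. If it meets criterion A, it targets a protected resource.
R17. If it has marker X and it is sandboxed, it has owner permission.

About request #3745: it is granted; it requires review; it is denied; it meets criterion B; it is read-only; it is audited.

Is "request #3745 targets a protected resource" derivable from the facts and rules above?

By R9 (it is audited): it is sandboxed.
By R15 (it is sandboxed, it is denied): it is elevated.
By R13 (it is elevated, it is read-only): it meets criterion A.
By R16 (it meets criterion A): it targets a protected resource.

Yes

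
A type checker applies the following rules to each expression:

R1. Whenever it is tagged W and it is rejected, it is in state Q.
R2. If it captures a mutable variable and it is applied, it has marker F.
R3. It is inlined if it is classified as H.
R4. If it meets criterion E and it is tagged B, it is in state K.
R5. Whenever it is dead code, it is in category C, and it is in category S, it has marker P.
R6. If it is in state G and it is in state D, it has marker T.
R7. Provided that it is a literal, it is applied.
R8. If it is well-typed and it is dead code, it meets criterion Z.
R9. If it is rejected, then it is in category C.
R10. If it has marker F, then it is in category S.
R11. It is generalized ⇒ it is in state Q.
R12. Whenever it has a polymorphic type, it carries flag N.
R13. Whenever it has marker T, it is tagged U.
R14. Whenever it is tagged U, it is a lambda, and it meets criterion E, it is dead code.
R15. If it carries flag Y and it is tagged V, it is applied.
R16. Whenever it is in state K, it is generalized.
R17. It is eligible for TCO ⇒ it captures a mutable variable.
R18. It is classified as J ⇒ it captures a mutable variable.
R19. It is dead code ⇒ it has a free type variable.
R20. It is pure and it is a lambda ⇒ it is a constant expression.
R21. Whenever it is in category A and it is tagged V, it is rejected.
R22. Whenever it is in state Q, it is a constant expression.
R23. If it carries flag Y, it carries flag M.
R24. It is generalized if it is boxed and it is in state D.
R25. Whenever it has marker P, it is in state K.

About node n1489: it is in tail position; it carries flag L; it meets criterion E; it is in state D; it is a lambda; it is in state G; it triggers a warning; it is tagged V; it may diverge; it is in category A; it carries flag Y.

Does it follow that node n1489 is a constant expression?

Forward chaining from the given facts derives: has marker T, is tagged U, is dead code, is applied, has a free type variable, is rejected, carries flag M, is in category C.
Rules concluding "it is a constant expression": R20 needs "it is pure"; R22 needs "it is in state Q" — none of these are established.

No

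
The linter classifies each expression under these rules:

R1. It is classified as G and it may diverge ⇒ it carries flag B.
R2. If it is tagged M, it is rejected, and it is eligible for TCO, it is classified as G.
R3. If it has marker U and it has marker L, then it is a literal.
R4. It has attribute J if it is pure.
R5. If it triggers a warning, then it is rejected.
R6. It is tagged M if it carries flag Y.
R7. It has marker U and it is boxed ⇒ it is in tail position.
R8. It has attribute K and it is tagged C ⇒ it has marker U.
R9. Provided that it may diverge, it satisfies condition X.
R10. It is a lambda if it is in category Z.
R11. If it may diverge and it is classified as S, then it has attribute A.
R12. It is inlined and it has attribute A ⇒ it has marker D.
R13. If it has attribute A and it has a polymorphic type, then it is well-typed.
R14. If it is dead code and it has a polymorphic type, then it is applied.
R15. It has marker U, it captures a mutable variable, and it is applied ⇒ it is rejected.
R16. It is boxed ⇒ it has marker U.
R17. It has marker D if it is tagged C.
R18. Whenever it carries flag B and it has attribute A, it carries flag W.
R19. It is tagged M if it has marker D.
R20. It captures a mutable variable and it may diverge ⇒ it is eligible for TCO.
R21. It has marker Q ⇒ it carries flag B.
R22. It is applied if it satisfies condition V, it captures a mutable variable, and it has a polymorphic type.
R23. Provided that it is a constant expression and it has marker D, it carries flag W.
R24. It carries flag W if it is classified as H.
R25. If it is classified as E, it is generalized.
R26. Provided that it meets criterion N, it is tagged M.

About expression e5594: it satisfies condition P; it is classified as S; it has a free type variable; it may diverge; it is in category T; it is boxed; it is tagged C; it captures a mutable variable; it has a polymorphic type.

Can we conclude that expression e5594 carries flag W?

No

Forward chaining from the given facts derives: satisfies condition X, has attribute A, is well-typed, has marker U, has marker D, is tagged M, is eligible for TCO, is in tail position.
Rules concluding "it carries flag W": R18 needs "it carries flag B"; R23 needs "it is a constant expression"; R24 needs "it is classified as H" — none of these are established.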